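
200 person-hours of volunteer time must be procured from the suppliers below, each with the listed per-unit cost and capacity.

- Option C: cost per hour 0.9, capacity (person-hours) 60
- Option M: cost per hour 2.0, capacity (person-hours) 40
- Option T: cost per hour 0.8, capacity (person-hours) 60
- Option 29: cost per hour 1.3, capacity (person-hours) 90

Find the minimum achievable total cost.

Fill from the cheapest supplier first.
Option T at 0.8: take all 60 person-hours — 140 still needed.
Option C at 0.9: take all 60 person-hours — 80 still needed.
Option 29 at 1.3: take 80 of its 90 — requirement met.
Option M: unused.
Cost = 60×0.8 + 60×0.9 + 80×1.3 = 206.

206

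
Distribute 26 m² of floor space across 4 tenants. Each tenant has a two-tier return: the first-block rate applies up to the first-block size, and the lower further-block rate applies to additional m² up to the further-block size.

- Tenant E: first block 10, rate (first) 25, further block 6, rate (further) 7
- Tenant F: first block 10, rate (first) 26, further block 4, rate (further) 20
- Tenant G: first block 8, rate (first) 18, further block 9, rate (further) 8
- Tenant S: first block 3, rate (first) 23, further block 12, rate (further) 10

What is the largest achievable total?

639

Rank every tier by rate: Tenant F/first 26 > Tenant E/first 25 > Tenant S/first 23 > Tenant F/second 20 > Tenant G/first 18 > Tenant S/second 10 > Tenant G/second 8 > Tenant E/second 7.
Fill Tenant F first block (10 at 26) — 16 left.
Fill Tenant E first block (10 at 25) — 6 left.
Tenant S/first (23): +3 — 3 left.
3 remain; put them into Tenant F second at 20.
Total = 26×10 + 25×10 + 23×3 + 20×3 = 639.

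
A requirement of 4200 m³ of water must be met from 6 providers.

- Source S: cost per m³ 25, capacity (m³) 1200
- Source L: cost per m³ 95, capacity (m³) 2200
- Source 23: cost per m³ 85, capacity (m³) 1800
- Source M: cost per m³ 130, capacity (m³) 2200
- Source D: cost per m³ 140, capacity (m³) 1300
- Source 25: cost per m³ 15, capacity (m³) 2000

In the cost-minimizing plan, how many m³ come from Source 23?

1000

Cheapest first:
Source 25 (15): use full 2000 — 2200 m³ to go.
Source S (25): use full 1200 — 1000 m³ to go.
Source 23 (85): take the remaining 1000 — done.
Source L, Source M, Source D: unused.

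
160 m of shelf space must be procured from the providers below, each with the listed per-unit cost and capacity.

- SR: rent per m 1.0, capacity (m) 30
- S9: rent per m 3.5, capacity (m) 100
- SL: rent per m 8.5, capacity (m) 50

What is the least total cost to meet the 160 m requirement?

Use providers in increasing cost order.
SR (1.0): use full 30 ; 130 m to go.
S9 at 3.5: take all 100 m ; 30 still needed.
Take 30 from SL at 8.5 to finish.
Cost = 30×1.0 + 100×3.5 + 30×8.5 = 635.

635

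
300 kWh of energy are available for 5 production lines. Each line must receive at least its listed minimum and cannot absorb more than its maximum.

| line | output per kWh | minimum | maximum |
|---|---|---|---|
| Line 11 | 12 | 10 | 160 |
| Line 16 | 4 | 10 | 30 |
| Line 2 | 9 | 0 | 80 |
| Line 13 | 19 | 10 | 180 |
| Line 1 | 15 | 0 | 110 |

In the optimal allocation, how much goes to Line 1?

100

Meeting every minimum uses 10+10+0+10+0 = 30 kWh, leaving 270.
Rank by output per kWh: Line 13 19 > Line 1 15 > Line 11 12 > Line 2 9 > Line 16 4.
Line 13: +170 to 180 (cap) ; 100 left.
Line 1 has room for 110 more but only 100 remain, so it gets 100.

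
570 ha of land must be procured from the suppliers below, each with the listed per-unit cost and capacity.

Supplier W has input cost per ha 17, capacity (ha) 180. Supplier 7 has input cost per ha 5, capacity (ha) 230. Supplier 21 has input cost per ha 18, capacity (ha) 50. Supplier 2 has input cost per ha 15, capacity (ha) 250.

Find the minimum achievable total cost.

6430

Fill from the cheapest supplier first.
Take 230 from Supplier 7 at 5 ; need 340 more.
Supplier 2 (15): use full 250 ; 90 ha to go.
Supplier W (17): take the remaining 90 ; done.
Supplier 21: unused.
Cost = 230×5 + 250×15 + 90×17 = 6430.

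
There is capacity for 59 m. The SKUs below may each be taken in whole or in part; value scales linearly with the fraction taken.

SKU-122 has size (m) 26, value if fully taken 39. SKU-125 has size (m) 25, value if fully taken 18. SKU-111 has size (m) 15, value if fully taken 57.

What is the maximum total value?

Best value per unit of size first: SKU-111 57/15≈3.8, SKU-122 39/26≈1.5, SKU-125 18/25≈0.72.
All 15 m of SKU-111 fit (value 57) — 44 remain.
Take all of SKU-122 (26 m, value 39) — 18 m left.
Only 18 m remain; take 18/25 of SKU-125 for value 18×18/25 = 12.96.
Total value = 108.96.

108.96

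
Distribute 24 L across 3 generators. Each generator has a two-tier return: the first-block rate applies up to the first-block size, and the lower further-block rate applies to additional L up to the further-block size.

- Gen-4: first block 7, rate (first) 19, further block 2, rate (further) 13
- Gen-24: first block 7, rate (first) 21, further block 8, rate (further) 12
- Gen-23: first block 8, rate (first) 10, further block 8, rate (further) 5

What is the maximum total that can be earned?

Rank every tier by rate: Gen-24/first 21 > Gen-4/first 19 > Gen-4/second 13 > Gen-24/second 12 > Gen-23/first 10 > Gen-23/second 5.
Fill Gen-24 first block (7 at 21) ; 17 left.
Gen-4/first (19): +7 ; 10 left.
Fill Gen-4 second block (2 at 13) ; 8 left.
Gen-24 second at 12: fill all 8 ; 0 left.
Total = 21×7 + 19×7 + 13×2 + 12×8 = 402.

402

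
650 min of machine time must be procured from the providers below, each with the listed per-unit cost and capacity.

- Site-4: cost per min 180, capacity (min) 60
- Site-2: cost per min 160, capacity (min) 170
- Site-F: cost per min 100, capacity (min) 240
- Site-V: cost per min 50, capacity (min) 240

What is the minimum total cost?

63200

Use providers in increasing cost order.
Site-V at 50: take all 240 min — 410 still needed.
Site-F (100): use full 240 — 170 min to go.
Site-2 at 160: take all 170 min — 0 still needed.
Site-4: unused.
Cost = 240×50 + 240×100 + 170×160 = 63200.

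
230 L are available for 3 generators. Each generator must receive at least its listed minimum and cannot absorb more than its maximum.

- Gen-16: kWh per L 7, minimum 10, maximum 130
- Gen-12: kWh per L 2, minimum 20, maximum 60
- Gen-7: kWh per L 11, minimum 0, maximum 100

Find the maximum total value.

Meeting every minimum uses 10+20+0 = 30 L, leaving 200.
Rank by kWh per L: Gen-7 11 > Gen-16 7 > Gen-12 2.
Gen-7: +100 to 100 (cap) ; 100 left.
Gen-16: +100 (room for 120) → 110. Pool exhausted.
Total = 7×110 + 2×20 + 11×100 = 1910.

1910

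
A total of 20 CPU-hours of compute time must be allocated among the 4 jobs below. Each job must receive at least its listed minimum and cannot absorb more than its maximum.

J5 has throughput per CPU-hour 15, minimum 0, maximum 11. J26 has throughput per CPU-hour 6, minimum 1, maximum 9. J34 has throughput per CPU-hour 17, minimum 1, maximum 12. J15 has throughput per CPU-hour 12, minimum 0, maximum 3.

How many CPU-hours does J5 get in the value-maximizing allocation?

7

Meeting every minimum uses 0+1+1+0 = 2 CPU-hours, leaving 18.
Highest throughput per CPU-hour first: J34 17 > J5 15 > J15 12 > J26 6.
J34: +11 to 12 (cap) — 7 left.
J5 has room for 11 more but only 7 remain, so it gets 7.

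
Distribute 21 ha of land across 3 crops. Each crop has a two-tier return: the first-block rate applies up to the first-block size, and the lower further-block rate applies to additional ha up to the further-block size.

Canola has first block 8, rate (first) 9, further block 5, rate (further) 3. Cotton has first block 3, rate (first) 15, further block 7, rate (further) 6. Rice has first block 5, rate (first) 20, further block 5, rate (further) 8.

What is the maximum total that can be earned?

Treat each block as its own option and order by rate: Rice/tier1 20 > Cotton/tier1 15 > Canola/tier1 9 > Rice/tier2 8 > Cotton/tier2 6 > Canola/tier2 3.
Rice/tier1 (20): +5 — 16 left.
Cotton/tier1 (15): +3 — 13 left.
Canola tier1 at 9: fill all 8 — 5 left.
Rice/tier2 (8): +5 — 0 left.
Total = 20×5 + 15×3 + 9×8 + 8×5 = 257.

257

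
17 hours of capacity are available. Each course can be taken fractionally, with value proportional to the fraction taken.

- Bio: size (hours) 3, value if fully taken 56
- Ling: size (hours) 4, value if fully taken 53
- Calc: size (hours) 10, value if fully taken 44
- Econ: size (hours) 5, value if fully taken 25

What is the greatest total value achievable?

Best value per unit of size first: Bio 56/3≈18.7, Ling 53/4≈13.2, Econ 25/5≈5, Calc 44/10≈4.4.
Bio: take in full, 3 hours for value 56 — 14 left.
Take all of Ling (4 hours, value 53) — 10 hours left.
All 5 hours of Econ fit (value 25) — 5 remain.
5 hours left: a 5/10 share of Calc gives 44×5/10 = 22.
Total value = 156.

156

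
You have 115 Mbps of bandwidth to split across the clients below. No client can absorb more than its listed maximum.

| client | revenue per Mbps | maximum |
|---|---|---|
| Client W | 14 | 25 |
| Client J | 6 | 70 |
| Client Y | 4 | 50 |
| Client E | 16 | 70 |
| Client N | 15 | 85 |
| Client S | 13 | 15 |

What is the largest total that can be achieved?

Rank by revenue per Mbps: Client E 16 > Client N 15 > Client W 14 > Client S 13 > Client J 6 > Client Y 4.
Client E takes 70 to reach its cap of 70 ; 45 left.
Client N has room for 85 but only 45 remain, so it gets 45.
Total = 16×70 + 15×45 = 1795.

1795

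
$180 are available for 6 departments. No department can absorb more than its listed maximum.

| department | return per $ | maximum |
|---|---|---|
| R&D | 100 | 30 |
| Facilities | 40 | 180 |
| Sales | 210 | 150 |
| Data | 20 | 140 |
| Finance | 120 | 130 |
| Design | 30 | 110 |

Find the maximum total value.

35100

Rank by return per $: Sales 210 > Finance 120 > R&D 100 > Facilities 40 > Design 30 > Data 20.
Sales: +150 to 150 (cap) ; 30 left.
Finance has room for 130 but only 30 remain, so it gets 30.
Total = 210×150 + 120×30 = 35100.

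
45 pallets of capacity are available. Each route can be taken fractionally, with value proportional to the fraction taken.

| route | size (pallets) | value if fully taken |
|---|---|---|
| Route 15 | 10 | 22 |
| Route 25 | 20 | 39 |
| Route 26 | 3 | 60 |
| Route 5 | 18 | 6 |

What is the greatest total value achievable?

Rank by value-to-size ratio: Route 26 60/3≈20, Route 15 22/10≈2.2, Route 25 39/20≈1.95, Route 5 6/18≈0.333.
Route 26: take in full, 3 pallets for value 60 ; 42 left.
All 10 pallets of Route 15 fit (value 22) ; 32 remain.
All 20 pallets of Route 25 fit (value 39) ; 12 remain.
12 pallets left: a 12/18 share of Route 5 gives 6×12/18 = 4.
Total value = 125.

125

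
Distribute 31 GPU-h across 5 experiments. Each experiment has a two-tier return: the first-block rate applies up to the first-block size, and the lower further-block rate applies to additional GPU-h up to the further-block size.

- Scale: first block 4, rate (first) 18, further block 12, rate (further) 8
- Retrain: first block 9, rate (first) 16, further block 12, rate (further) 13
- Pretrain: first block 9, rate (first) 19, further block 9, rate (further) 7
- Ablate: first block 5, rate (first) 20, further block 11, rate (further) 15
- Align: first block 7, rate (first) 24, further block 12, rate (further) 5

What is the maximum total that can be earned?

607

Rank every tier by rate: Align/first 24 > Ablate/first 20 > Pretrain/first 19 > Scale/first 18 > Retrain/first 16 > Ablate/second 15 > Retrain/second 13 > Scale/second 8 > Pretrain/second 7 > Align/second 5.
Fill Align first block (7 at 24) → 24 left.
Ablate first at 20: fill all 5 → 19 left.
Pretrain/first (19): +9 → 10 left.
Scale first at 18: fill all 4 → 6 left.
Retrain first at 16: only 6 left, fill 6.
Total = 24×7 + 20×5 + 19×9 + 18×4 + 16×6 = 607.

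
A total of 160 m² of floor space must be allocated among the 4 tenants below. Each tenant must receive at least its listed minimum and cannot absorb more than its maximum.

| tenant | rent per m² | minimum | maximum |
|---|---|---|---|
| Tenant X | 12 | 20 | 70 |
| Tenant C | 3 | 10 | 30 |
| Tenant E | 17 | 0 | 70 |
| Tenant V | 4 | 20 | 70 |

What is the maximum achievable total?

2020

Meeting every minimum uses 20+10+0+20 = 50 m², leaving 110.
Order the tenants by rent per m²: Tenant E 17 > Tenant X 12 > Tenant V 4 > Tenant C 3.
Give Tenant E 70 more to hit its cap of 70 — 40 left.
Only 40 left; Tenant X takes them to reach 60.
Total = 12×60 + 3×10 + 17×70 + 4×20 = 2020.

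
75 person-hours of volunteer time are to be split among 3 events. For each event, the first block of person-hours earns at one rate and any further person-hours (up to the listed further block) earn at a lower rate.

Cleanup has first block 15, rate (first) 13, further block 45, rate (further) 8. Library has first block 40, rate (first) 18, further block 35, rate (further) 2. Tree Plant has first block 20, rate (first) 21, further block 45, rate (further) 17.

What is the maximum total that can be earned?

Order all 6 blocks by rate: Tree Plant/tier1 21 > Library/tier1 18 > Tree Plant/tier2 17 > Cleanup/tier1 13 > Cleanup/tier2 8 > Library/tier2 2.
Tree Plant/tier1 (21): +20 → 55 left.
Fill Library tier1 block (40 at 18) → 15 left.
Tree Plant/tier2: +15 of 45 at 17; pool empty.
Total = 21×20 + 18×40 + 17×15 = 1395.

1395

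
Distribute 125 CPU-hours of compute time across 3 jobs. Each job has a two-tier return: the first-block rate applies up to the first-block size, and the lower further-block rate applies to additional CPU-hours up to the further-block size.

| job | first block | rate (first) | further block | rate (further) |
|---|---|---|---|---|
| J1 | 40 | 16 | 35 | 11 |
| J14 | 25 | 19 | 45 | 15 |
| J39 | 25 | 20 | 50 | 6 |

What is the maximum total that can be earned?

Order all 6 blocks by rate: J39/first 20 > J14/first 19 > J1/first 16 > J14/second 15 > J1/second 11 > J39/second 6.
J39/first (20): +25 — 100 left.
Fill J14 first block (25 at 19) — 75 left.
J1 first at 16: fill all 40 — 35 left.
J14/second: +35 of 45 at 15; pool empty.
Total = 20×25 + 19×25 + 16×40 + 15×35 = 2140.

2140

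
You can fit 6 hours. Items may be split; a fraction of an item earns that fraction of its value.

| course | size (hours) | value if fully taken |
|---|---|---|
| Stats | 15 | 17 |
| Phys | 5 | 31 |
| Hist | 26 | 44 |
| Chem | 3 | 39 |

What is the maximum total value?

Best value per unit of size first: Chem 39/3≈13, Phys 31/5≈6.2, Hist 44/26≈1.69, Stats 17/15≈1.13.
All 3 hours of Chem fit (value 39) — 3 remain.
Fill the last 3 hours with part of Phys: 3/5 of it earns 18.6.
Total value = 57.6.

57.6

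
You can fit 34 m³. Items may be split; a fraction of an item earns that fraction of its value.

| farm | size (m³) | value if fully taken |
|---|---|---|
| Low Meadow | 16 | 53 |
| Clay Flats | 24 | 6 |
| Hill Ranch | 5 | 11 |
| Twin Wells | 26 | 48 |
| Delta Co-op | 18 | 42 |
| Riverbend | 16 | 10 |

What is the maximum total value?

Rank by value-to-size ratio: Low Meadow 53/16≈3.31, Delta Co-op 42/18≈2.33, Hill Ranch 11/5≈2.2, Twin Wells 48/26≈1.85, Riverbend 10/16≈0.625, Clay Flats 6/24≈0.25.
Low Meadow: take in full, 16 m³ for value 53 — 18 left.
All 18 m³ of Delta Co-op fit (value 42) — 0 remain.
Total value = 95.

95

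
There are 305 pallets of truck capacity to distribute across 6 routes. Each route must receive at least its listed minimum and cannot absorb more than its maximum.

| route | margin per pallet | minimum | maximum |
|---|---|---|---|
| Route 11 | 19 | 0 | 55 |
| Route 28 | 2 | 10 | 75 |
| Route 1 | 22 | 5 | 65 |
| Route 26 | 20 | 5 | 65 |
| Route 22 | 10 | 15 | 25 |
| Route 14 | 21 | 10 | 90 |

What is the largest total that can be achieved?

5885

Meeting every minimum uses 0+10+5+5+15+10 = 45 pallets, leaving 260.
Order the routes by margin per pallet: Route 1 22 > Route 14 21 > Route 26 20 > Route 11 19 > Route 22 10 > Route 28 2.
Give Route 1 60 more to hit its cap of 65 → 200 left.
Route 14 takes 80 more to reach its cap of 90 → 120 left.
Route 26: +60 to 65 (cap) → 60 left.
Give Route 11 55 more to hit its cap of 55 → 5 left.
Route 22: +5 (room for 10) → 20. Pool exhausted.
Total = 19×55 + 2×10 + 22×65 + 20×65 + 10×20 + 21×90 = 5885.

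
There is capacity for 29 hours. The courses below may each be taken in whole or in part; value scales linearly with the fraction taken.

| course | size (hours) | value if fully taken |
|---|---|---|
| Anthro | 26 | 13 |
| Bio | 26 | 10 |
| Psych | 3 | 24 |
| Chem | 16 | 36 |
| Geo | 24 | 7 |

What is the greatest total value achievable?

65

Best value per unit of size first: Psych 24/3≈8, Chem 36/16≈2.25, Anthro 13/26≈0.5, Bio 10/26≈0.385, Geo 7/24≈0.292.
Take all of Psych (3 hours, value 24) → 26 hours left.
Chem: take in full, 16 hours for value 36 → 10 left.
Only 10 hours remain; take 10/26 of Anthro for value 13×10/26 = 5.
Total value = 65.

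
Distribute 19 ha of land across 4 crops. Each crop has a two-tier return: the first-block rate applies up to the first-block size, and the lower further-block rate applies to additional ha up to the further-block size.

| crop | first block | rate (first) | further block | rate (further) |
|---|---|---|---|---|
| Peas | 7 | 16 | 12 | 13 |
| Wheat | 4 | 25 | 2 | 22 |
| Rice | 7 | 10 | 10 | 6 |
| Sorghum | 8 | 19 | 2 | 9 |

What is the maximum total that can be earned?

Rank every tier by rate: Wheat/T1 25 > Wheat/T2 22 > Sorghum/T1 19 > Peas/T1 16 > Peas/T2 13 > Rice/T1 10 > Sorghum/T2 9 > Rice/T2 6.
Fill Wheat T1 block (4 at 25) ; 15 left.
Fill Wheat T2 block (2 at 22) ; 13 left.
Fill Sorghum T1 block (8 at 19) ; 5 left.
Peas T1 at 16: only 5 left, fill 5.
Total = 25×4 + 22×2 + 19×8 + 16×5 = 376.

376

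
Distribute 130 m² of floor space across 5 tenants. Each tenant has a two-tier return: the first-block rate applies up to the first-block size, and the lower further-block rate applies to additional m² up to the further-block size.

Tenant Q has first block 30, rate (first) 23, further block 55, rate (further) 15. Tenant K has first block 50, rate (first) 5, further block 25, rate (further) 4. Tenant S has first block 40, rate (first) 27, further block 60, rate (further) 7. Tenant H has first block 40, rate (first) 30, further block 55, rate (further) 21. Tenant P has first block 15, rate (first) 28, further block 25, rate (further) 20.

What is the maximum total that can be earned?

3495

Treat each block as its own option and order by rate: Tenant H/tier1 30 > Tenant P/tier1 28 > Tenant S/tier1 27 > Tenant Q/tier1 23 > Tenant H/tier2 21 > Tenant P/tier2 20 > Tenant Q/tier2 15 > Tenant S/tier2 7 > Tenant K/tier1 5 > Tenant K/tier2 4.
Fill Tenant H tier1 block (40 at 30) — 90 left.
Tenant P/tier1 (28): +15 — 75 left.
Fill Tenant S tier1 block (40 at 27) — 35 left.
Fill Tenant Q tier1 block (30 at 23) — 5 left.
5 remain; put them into Tenant H tier2 at 21.
Total = 30×40 + 28×15 + 27×40 + 23×30 + 21×5 = 3495.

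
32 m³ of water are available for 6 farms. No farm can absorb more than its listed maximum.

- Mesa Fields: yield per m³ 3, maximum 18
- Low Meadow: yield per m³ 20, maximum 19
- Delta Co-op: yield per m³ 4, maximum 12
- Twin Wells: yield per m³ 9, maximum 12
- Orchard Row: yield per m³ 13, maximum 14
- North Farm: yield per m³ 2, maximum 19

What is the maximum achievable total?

549

Rank by yield per m³: Low Meadow 20 > Orchard Row 13 > Twin Wells 9 > Delta Co-op 4 > Mesa Fields 3 > North Farm 2.
Low Meadow: +19 to 19 (cap) — 13 left.
Orchard Row: +13 (room for 14) → 13. Pool exhausted.
Total = 20×19 + 13×13 = 549.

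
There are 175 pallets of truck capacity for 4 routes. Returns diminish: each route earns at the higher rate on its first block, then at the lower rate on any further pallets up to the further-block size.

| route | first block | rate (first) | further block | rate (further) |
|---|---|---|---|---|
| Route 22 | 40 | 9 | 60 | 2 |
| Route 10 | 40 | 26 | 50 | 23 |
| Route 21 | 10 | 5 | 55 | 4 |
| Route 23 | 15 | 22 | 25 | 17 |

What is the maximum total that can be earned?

Order all 8 blocks by rate: Route 10/first 26 > Route 10/second 23 > Route 23/first 22 > Route 23/second 17 > Route 22/first 9 > Route 21/first 5 > Route 21/second 4 > Route 22/second 2.
Fill Route 10 first block (40 at 26) — 135 left.
Route 10/second (23): +50 — 85 left.
Route 23 first at 22: fill all 15 — 70 left.
Route 23/second (17): +25 — 45 left.
Route 22 first at 9: fill all 40 — 5 left.
5 remain; put them into Route 21 first at 5.
Total = 26×40 + 23×50 + 22×15 + 17×25 + 9×40 + 5×5 = 3330.

3330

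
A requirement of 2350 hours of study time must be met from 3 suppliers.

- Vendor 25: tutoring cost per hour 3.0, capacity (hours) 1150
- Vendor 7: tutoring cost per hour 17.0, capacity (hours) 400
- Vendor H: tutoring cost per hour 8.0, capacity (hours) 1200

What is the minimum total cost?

13050

Fill from the cheapest supplier first.
Vendor 25 (3.0): use full 1150 ; 1200 hours to go.
Vendor H at 8.0: take all 1200 hours ; 0 still needed.
Vendor 7: unused.
Cost = 1150×3.0 + 1200×8.0 = 13050.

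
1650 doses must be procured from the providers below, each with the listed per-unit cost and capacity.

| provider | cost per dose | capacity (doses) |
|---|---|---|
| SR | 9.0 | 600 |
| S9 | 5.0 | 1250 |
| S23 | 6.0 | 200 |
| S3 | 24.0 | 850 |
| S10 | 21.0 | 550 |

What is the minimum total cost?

9250

Cheapest first:
S9 (5.0): use full 1250 ; 400 doses to go.
S23 at 6.0: take all 200 doses ; 200 still needed.
Take 200 from SR at 9.0 to finish.
S10, S3: unused.
Cost = 1250×5.0 + 200×6.0 + 200×9.0 = 9250.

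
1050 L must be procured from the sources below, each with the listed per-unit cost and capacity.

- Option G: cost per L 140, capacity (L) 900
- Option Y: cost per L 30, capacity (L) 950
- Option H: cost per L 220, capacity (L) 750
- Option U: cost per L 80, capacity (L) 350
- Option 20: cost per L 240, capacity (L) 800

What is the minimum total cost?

36500

Fill from the cheapest source first.
Take 950 from Option Y at 30 — need 100 more.
Option U (80): take the remaining 100 — done.
Option G, Option H, Option 20: unused.
Cost = 950×30 + 100×80 = 36500.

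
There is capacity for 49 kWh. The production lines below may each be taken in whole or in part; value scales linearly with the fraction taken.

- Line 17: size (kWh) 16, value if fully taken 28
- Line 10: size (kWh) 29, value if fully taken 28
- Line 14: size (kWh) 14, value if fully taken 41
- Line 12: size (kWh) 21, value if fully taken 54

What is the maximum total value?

119.5

Best value per unit of size first: Line 14 41/14≈2.93, Line 12 54/21≈2.57, Line 17 28/16≈1.75, Line 10 28/29≈0.966.
All 14 kWh of Line 14 fit (value 41) → 35 remain.
Line 12: take in full, 21 kWh for value 54 → 14 left.
Fill the last 14 kWh with part of Line 17: 14/16 of it earns 24.5.
Total value = 119.5.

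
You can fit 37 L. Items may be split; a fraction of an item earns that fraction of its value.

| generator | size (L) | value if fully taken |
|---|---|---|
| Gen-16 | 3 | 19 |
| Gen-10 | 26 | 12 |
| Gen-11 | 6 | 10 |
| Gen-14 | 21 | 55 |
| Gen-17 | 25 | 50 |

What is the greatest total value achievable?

Rank by value-to-size ratio: Gen-16 19/3≈6.33, Gen-14 55/21≈2.62, Gen-17 50/25≈2, Gen-11 10/6≈1.67, Gen-10 12/26≈0.462.
Gen-16: take in full, 3 L for value 19 — 34 left.
Gen-14: take in full, 21 L for value 55 — 13 left.
Only 13 L remain; take 13/25 of Gen-17 for value 50×13/25 = 26.
Total value = 100.

100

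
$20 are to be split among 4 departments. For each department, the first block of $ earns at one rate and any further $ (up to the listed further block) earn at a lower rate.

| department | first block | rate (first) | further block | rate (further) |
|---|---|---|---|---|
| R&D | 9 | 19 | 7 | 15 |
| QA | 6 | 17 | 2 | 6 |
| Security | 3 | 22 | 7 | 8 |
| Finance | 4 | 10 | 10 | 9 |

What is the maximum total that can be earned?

369

Order all 8 blocks by rate: Security/T1 22 > R&D/T1 19 > QA/T1 17 > R&D/T2 15 > Finance/T1 10 > Finance/T2 9 > Security/T2 8 > QA/T2 6.
Security/T1 (22): +3 — 17 left.
R&D/T1 (19): +9 — 8 left.
Fill QA T1 block (6 at 17) — 2 left.
R&D/T2: +2 of 7 at 15; pool empty.
Total = 22×3 + 19×9 + 17×6 + 15×2 = 369.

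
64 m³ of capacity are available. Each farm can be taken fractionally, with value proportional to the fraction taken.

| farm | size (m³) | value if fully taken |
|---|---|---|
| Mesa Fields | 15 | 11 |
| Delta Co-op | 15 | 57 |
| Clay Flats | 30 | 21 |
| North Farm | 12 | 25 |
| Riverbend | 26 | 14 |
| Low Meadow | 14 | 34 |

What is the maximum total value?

Rank by value-to-size ratio: Delta Co-op 57/15≈3.8, Low Meadow 34/14≈2.43, North Farm 25/12≈2.08, Mesa Fields 11/15≈0.733, Clay Flats 21/30≈0.7, Riverbend 14/26≈0.538.
All 15 m³ of Delta Co-op fit (value 57) ; 49 remain.
Take all of Low Meadow (14 m³, value 34) ; 35 m³ left.
Take all of North Farm (12 m³, value 25) ; 23 m³ left.
Mesa Fields: take in full, 15 m³ for value 11 ; 8 left.
Fill the last 8 m³ with part of Clay Flats: 8/30 of it earns 5.6.
Total value = 132.6.

132.6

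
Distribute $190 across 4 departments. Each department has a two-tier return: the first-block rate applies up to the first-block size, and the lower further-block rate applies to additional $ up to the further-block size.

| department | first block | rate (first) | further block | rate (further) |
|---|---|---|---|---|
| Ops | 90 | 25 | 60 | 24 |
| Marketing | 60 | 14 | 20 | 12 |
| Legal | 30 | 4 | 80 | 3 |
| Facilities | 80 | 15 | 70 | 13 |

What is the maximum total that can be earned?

Rank every tier by rate: Ops/first 25 > Ops/second 24 > Facilities/first 15 > Marketing/first 14 > Facilities/second 13 > Marketing/second 12 > Legal/first 4 > Legal/second 3.
Ops first at 25: fill all 90 — 100 left.
Ops second at 24: fill all 60 — 40 left.
40 remain; put them into Facilities first at 15.
Total = 25×90 + 24×60 + 15×40 = 4290.

4290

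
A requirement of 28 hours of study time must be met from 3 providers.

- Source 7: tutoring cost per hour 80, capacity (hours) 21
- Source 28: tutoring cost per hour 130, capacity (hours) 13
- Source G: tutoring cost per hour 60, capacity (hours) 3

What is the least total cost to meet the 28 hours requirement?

Use providers in increasing cost order.
Source G at 60: take all 3 hours → 25 still needed.
Source 7 at 80: take all 21 hours → 4 still needed.
Take 4 from Source 28 at 130 to finish.
Cost = 3×60 + 21×80 + 4×130 = 2380.

2380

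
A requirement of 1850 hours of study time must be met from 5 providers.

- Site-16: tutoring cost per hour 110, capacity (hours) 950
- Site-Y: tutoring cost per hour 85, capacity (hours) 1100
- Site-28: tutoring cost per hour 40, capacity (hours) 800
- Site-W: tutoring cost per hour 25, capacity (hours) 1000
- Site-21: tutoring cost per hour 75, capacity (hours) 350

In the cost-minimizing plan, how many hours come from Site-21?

50

Use providers in increasing cost order.
Take 1000 from Site-W at 25 ; need 850 more.
Site-28 at 40: take all 800 hours ; 50 still needed.
Site-21 (75): take the remaining 50 ; done.
Site-Y, Site-16: unused.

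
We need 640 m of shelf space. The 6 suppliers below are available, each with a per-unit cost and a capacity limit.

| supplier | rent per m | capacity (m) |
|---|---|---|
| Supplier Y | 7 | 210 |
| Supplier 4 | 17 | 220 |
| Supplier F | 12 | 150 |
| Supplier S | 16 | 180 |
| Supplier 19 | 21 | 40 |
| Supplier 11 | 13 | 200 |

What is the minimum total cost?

Cheapest first:
Supplier Y at 7: take all 210 m — 430 still needed.
Take 150 from Supplier F at 12 — need 280 more.
Take 200 from Supplier 11 at 13 — need 80 more.
Take 80 from Supplier S at 16 to finish.
Supplier 4, Supplier 19: unused.
Cost = 210×7 + 150×12 + 200×13 + 80×16 = 7150.

7150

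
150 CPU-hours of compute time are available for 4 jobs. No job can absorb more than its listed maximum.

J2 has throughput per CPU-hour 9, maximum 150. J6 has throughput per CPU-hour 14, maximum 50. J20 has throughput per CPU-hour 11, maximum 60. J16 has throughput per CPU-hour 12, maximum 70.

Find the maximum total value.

Rank by throughput per CPU-hour: J6 14 > J16 12 > J20 11 > J2 9.
J6 takes 50 to reach its cap of 50 — 100 left.
Give J16 70 to hit its cap of 70 — 30 left.
J20: +30 (room for 60) → 30. Pool exhausted.
Total = 14×50 + 11×30 + 12×70 = 1870.

1870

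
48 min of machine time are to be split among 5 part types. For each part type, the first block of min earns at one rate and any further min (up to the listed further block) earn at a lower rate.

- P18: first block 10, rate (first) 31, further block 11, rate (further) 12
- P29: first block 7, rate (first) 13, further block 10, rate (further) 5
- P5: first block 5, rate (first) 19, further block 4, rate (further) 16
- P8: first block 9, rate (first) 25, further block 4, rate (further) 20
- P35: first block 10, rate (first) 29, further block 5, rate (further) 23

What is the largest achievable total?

1192

Treat each block as its own option and order by rate: P18/tier1 31 > P35/tier1 29 > P8/tier1 25 > P35/tier2 23 > P8/tier2 20 > P5/tier1 19 > P5/tier2 16 > P29/tier1 13 > P18/tier2 12 > P29/tier2 5.
Fill P18 tier1 block (10 at 31) → 38 left.
Fill P35 tier1 block (10 at 29) → 28 left.
Fill P8 tier1 block (9 at 25) → 19 left.
Fill P35 tier2 block (5 at 23) → 14 left.
Fill P8 tier2 block (4 at 20) → 10 left.
P5 tier1 at 19: fill all 5 → 5 left.
P5/tier2 (16): +4 → 1 left.
P29 tier1 at 13: only 1 left, fill 1.
Total = 31×10 + 29×10 + 25×9 + 23×5 + 20×4 + 19×5 + 16×4 + 13×1 = 1192.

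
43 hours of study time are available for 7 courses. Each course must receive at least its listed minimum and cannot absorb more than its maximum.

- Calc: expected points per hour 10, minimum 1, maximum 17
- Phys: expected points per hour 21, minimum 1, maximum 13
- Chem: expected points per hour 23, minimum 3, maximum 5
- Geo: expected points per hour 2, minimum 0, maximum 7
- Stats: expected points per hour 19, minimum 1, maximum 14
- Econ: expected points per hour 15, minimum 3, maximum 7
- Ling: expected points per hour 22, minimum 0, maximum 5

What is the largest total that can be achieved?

Meeting every minimum uses 1+1+3+0+1+3+0 = 9 hours, leaving 34.
Rank by expected points per hour: Chem 23 > Ling 22 > Phys 21 > Stats 19 > Econ 15 > Calc 10 > Geo 2.
Chem takes 2 more to reach its cap of 5 — 32 left.
Ling: +5 to 5 (cap) — 27 left.
Phys: +12 to 13 (cap) — 15 left.
Stats takes 13 more to reach its cap of 14 — 2 left.
Econ: +2 (room for 4) → 5. Pool exhausted.
Total = 10×1 + 21×13 + 23×5 + 19×14 + 15×5 + 22×5 = 849.

849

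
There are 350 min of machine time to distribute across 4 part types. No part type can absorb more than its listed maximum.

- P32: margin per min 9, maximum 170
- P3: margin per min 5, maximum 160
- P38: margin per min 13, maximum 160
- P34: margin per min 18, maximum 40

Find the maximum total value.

Rank by margin per min: P34 18 > P38 13 > P32 9 > P3 5.
Give P34 40 to hit its cap of 40 — 310 left.
Give P38 160 to hit its cap of 160 — 150 left.
P32: +150 (room for 170) → 150. Pool exhausted.
Total = 9×150 + 13×160 + 18×40 = 4150.

4150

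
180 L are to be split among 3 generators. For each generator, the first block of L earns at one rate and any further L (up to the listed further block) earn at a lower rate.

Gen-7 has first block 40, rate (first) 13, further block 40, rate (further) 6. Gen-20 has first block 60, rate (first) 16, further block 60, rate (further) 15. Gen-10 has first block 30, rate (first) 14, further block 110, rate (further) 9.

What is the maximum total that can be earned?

Treat each block as its own option and order by rate: Gen-20/first 16 > Gen-20/second 15 > Gen-10/first 14 > Gen-7/first 13 > Gen-10/second 9 > Gen-7/second 6.
Fill Gen-20 first block (60 at 16) ; 120 left.
Gen-20 second at 15: fill all 60 ; 60 left.
Gen-10 first at 14: fill all 30 ; 30 left.
Gen-7/first: +30 of 40 at 13; pool empty.
Total = 16×60 + 15×60 + 14×30 + 13×30 = 2670.

2670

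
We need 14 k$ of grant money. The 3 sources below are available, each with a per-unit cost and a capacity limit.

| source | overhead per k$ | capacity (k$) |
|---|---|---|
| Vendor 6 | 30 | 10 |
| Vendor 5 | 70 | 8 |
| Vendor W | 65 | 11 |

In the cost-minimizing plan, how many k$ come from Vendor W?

Fill from the cheapest source first.
Take 10 from Vendor 6 at 30 — need 4 more.
Take 4 from Vendor W at 65 to finish.
Vendor 5: unused.

4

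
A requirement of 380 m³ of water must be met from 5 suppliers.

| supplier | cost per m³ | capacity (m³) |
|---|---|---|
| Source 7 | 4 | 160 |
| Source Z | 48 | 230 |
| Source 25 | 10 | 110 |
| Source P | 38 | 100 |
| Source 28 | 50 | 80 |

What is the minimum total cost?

6020

Cheapest first:
Source 7 (4): use full 160 → 220 m³ to go.
Source 25 (10): use full 110 → 110 m³ to go.
Source P at 38: take all 100 m³ → 10 still needed.
Source Z (48): take the remaining 10 → done.
Source 28: unused.
Cost = 160×4 + 110×10 + 100×38 + 10×48 = 6020.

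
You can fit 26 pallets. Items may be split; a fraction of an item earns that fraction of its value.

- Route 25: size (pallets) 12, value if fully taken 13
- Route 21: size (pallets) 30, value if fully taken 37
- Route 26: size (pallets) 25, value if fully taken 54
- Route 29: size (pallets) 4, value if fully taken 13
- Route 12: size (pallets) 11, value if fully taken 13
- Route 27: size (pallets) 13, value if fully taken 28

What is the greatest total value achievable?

60.52

Sort by value density: Route 29 13/4≈3.25, Route 26 54/25≈2.16, Route 27 28/13≈2.15, Route 21 37/30≈1.23, Route 12 13/11≈1.18, Route 25 13/12≈1.08.
Route 29: take in full, 4 pallets for value 13 ; 22 left.
22 pallets left: a 22/25 share of Route 26 gives 54×22/25 = 47.52.
Total value = 60.52.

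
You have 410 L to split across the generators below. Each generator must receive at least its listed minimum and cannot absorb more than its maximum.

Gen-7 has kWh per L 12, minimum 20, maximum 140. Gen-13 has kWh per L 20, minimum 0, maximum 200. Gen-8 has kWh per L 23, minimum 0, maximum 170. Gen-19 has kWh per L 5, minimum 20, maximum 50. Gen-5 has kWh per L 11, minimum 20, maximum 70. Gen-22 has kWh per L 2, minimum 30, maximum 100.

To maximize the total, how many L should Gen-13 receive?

150

Meeting every minimum uses 20+0+0+20+20+30 = 90 L, leaving 320.
Rank by kWh per L: Gen-8 23 > Gen-13 20 > Gen-7 12 > Gen-5 11 > Gen-19 5 > Gen-22 2.
Gen-8: +170 to 170 (cap) — 150 left.
Gen-13 has room for 200 more but only 150 remain, so it gets 150.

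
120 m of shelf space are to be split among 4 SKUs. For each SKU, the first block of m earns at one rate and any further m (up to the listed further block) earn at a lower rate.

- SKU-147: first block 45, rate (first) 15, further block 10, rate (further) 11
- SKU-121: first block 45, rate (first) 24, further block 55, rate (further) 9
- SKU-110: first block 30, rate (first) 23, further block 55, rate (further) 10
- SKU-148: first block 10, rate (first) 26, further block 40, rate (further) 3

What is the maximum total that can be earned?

Treat each block as its own option and order by rate: SKU-148/first 26 > SKU-121/first 24 > SKU-110/first 23 > SKU-147/first 15 > SKU-147/second 11 > SKU-110/second 10 > SKU-121/second 9 > SKU-148/second 3.
SKU-148 first at 26: fill all 10 → 110 left.
Fill SKU-121 first block (45 at 24) → 65 left.
SKU-110 first at 23: fill all 30 → 35 left.
SKU-147 first at 15: only 35 left, fill 35.
Total = 26×10 + 24×45 + 23×30 + 15×35 = 2555.

2555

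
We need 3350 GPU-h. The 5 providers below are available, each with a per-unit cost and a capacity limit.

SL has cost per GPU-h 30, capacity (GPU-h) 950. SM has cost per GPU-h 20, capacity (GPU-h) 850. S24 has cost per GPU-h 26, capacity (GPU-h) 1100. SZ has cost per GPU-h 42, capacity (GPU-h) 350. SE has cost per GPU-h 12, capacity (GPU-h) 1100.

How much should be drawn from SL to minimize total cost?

Fill from the cheapest provider first.
SE (12): use full 1100 → 2250 GPU-h to go.
Take 850 from SM at 20 → need 1400 more.
Take 1100 from S24 at 26 → need 300 more.
SL at 30: take 300 of its 950 → requirement met.
SZ: unused.

300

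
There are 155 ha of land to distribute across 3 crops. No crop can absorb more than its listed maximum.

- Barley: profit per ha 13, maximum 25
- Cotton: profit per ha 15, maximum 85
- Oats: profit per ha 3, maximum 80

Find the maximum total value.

Highest profit per ha first: Cotton 15 > Barley 13 > Oats 3.
Cotton: +85 to 85 (cap) ; 70 left.
Barley: +25 to 25 (cap) ; 45 left.
Only 45 left; Oats takes them to reach 45.
Total = 13×25 + 15×85 + 3×45 = 1735.

1735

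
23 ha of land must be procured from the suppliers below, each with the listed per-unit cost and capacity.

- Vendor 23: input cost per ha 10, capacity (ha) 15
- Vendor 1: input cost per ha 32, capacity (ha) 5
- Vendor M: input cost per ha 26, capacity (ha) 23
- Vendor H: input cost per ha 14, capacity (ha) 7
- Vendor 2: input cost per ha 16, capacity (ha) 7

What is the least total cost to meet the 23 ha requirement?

Use suppliers in increasing cost order.
Vendor 23 (10): use full 15 ; 8 ha to go.
Vendor H (14): use full 7 ; 1 ha to go.
Vendor 2 at 16: take 1 of its 7 ; requirement met.
Vendor M, Vendor 1: unused.
Cost = 15×10 + 7×14 + 1×16 = 264.

264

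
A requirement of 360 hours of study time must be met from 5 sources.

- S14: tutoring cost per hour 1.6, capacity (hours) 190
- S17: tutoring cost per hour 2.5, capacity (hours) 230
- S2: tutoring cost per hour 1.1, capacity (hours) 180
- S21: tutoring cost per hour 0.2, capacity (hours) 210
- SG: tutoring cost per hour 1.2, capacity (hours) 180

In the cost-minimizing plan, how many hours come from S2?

150

Cheapest first:
Take 210 from S21 at 0.2 → need 150 more.
Take 150 from S2 at 1.1 to finish.
SG, S14, S17: unused.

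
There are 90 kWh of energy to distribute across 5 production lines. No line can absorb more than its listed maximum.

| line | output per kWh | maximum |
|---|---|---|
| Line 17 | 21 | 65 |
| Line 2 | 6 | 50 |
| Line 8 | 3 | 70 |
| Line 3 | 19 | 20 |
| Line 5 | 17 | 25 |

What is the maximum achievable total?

1830

Order the production lines by output per kWh: Line 17 21 > Line 3 19 > Line 5 17 > Line 2 6 > Line 8 3.
Give Line 17 65 to hit its cap of 65 → 25 left.
Give Line 3 20 to hit its cap of 20 → 5 left.
Line 5 has room for 25 but only 5 remain, so it gets 5.
Total = 21×65 + 19×20 + 17×5 = 1830.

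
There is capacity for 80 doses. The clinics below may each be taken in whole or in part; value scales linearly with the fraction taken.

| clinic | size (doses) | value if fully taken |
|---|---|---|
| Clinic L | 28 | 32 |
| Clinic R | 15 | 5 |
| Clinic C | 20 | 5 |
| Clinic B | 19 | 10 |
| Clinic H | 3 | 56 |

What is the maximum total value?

106.75

Best value per unit of size first: Clinic H 56/3≈18.7, Clinic L 32/28≈1.14, Clinic B 10/19≈0.526, Clinic R 5/15≈0.333, Clinic C 5/20≈0.25.
Clinic H: take in full, 3 doses for value 56 ; 77 left.
Clinic L: take in full, 28 doses for value 32 ; 49 left.
Clinic B: take in full, 19 doses for value 10 ; 30 left.
All 15 doses of Clinic R fit (value 5) ; 15 remain.
Only 15 doses remain; take 15/20 of Clinic C for value 5×15/20 = 3.75.
Total value = 106.75.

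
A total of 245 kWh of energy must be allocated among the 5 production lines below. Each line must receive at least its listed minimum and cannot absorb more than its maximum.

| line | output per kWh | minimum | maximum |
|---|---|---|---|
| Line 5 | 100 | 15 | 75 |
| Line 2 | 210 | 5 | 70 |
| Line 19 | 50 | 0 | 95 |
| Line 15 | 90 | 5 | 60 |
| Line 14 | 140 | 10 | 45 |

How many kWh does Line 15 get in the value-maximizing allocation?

Meeting every minimum uses 15+5+0+5+10 = 35 kWh, leaving 210.
Rank by output per kWh: Line 2 210 > Line 14 140 > Line 5 100 > Line 15 90 > Line 19 50.
Line 2 takes 65 more to reach its cap of 70 ; 145 left.
Line 14 takes 35 more to reach its cap of 45 ; 110 left.
Line 5 takes 60 more to reach its cap of 75 ; 50 left.
Only 50 left; Line 15 takes them to reach 55.

55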